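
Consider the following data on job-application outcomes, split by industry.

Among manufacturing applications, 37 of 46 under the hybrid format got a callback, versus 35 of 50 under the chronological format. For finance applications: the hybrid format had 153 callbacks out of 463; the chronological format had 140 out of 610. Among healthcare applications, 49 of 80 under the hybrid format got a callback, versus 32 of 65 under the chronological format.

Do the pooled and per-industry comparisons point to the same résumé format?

Manufacturing: the hybrid format 37/46 = 80.4%, the chronological format 35/50 = 70.0% → the hybrid format
Finance: the hybrid format 153/463 = 33.0%, the chronological format 140/610 = 23.0% → the hybrid format
Healthcare: the hybrid format 49/80 = 61.2%, the chronological format 32/65 = 49.2% → the hybrid format
Overall: the hybrid format 239/589 = 40.6%, the chronological format 207/725 = 28.6% → the hybrid format
The hybrid format wins overall and in every industry group — no reversal.

Yes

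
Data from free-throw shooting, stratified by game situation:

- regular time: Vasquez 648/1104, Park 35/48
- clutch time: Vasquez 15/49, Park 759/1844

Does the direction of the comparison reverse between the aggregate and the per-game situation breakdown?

Yes

Regular time: Vasquez 648/1104 = 58.7%, Park 35/48 = 72.9% → Park
Clutch time: Vasquez 15/49 = 30.6%, Park 759/1844 = 41.2% → Park
Overall: Vasquez 663/1153 = 57.5%, Park 794/1892 = 42.0% → Vasquez
Park wins each game group but Vasquez wins overall — the comparison reverses. Park's attempts skew toward clutch time, which has a lower base rate.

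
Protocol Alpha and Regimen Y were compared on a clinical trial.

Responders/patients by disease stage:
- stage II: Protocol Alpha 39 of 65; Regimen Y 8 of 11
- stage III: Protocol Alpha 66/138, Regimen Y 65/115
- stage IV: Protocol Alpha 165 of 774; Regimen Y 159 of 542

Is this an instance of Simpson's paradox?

Stage II: Protocol Alpha 39/65 = 60.0%, Regimen Y 8/11 = 72.7% → Regimen Y
Stage III: Protocol Alpha 66/138 = 47.8%, Regimen Y 65/115 = 56.5% → Regimen Y
Stage IV: Protocol Alpha 165/774 = 21.3%, Regimen Y 159/542 = 29.3% → Regimen Y
Overall: Protocol Alpha 270/977 = 27.6%, Regimen Y 232/668 = 34.7% → Regimen Y
Regimen Y wins overall and in every disease group — no reversal.

No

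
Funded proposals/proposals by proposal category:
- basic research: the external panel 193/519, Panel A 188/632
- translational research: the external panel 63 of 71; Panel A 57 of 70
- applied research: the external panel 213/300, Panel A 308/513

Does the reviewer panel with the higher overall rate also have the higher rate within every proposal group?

Yes

Basic research: the external panel 193/519 = 37.2%, Panel A 188/632 = 29.7% → the external panel
Translational research: the external panel 63/71 = 88.7%, Panel A 57/70 = 81.4% → the external panel
Applied research: the external panel 213/300 = 71.0%, Panel A 308/513 = 60.0% → the external panel
Overall: the external panel 469/890 = 52.7%, Panel A 553/1215 = 45.5% → the external panel
The external panel wins overall and in every proposal group — no reversal.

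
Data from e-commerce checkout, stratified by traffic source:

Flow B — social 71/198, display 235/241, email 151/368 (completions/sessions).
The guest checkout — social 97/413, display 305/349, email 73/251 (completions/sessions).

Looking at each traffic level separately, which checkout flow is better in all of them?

Flow B

Social: Flow B 71/198 = 35.9%, the guest checkout 97/413 = 23.5% → Flow B
Display: Flow B 235/241 = 97.5%, the guest checkout 305/349 = 87.4% → Flow B
Email: Flow B 151/368 = 41.0%, the guest checkout 73/251 = 29.1% → Flow B
Flow B has the higher rate in all 3 groups.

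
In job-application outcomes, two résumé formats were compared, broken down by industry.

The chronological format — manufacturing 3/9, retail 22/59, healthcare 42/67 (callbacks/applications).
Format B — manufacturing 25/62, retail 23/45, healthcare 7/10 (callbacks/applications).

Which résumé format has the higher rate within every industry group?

Format B

Manufacturing: the chronological format 3/9 = 33.3%, Format B 25/62 = 40.3% → Format B
Retail: the chronological format 22/59 = 37.3%, Format B 23/45 = 51.1% → Format B
Healthcare: the chronological format 42/67 = 62.7%, Format B 7/10 = 70.0% → Format B
Format B has the higher rate in all 3 groups.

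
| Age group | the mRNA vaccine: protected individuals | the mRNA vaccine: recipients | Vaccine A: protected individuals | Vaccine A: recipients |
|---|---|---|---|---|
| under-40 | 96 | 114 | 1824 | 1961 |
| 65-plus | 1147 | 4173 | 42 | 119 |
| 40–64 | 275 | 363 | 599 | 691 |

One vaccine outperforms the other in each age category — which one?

Under-40: the mRNA vaccine 96/114 = 84.2%, Vaccine A 1824/1961 = 93.0% → Vaccine A
65-plus: the mRNA vaccine 1147/4173 = 27.5%, Vaccine A 42/119 = 35.3% → Vaccine A
40–64: the mRNA vaccine 275/363 = 75.8%, Vaccine A 599/691 = 86.7% → Vaccine A
Vaccine A has the higher rate in all 3 groups.

Vaccine A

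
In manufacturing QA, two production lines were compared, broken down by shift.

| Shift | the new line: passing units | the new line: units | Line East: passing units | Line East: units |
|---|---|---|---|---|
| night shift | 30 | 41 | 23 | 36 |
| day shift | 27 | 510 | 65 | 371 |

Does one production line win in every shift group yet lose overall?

Night shift: the new line 30/41 = 73.2%, Line East 23/36 = 63.9% → the new line
Day shift: the new line 27/510 = 5.3%, Line East 65/371 = 17.5% → Line East
Overall: the new line 57/551 = 10.3%, Line East 88/407 = 21.6% → Line East
Neither sweeps: the new line wins 1 of 2 groups, Line East wins 1. Line East wins overall but not every group — no Simpson reversal.

No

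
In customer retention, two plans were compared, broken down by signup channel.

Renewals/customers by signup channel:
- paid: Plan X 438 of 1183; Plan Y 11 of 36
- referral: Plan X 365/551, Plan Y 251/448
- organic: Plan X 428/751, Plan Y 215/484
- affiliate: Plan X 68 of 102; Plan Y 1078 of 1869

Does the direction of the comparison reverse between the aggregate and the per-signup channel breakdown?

Yes

Paid: Plan X 438/1183 = 37.0%, Plan Y 11/36 = 30.6% → Plan X
Referral: Plan X 365/551 = 66.2%, Plan Y 251/448 = 56.0% → Plan X
Organic: Plan X 428/751 = 57.0%, Plan Y 215/484 = 44.4% → Plan X
Affiliate: Plan X 68/102 = 66.7%, Plan Y 1078/1869 = 57.7% → Plan X
Overall: Plan X 1299/2587 = 50.2%, Plan Y 1555/2837 = 54.8% → Plan Y
Plan X wins each signup group but Plan Y wins overall — the comparison reverses. Plan X's customers skew toward paid, which has a lower base rate.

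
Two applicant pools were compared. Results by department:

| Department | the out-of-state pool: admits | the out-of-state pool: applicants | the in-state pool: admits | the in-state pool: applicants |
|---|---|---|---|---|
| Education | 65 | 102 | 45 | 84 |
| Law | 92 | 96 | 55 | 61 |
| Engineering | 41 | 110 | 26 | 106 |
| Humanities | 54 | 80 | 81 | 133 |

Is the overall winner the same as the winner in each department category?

Education: the out-of-state pool 65/102 = 63.7%, the in-state pool 45/84 = 53.6% → the out-of-state pool
Law: the out-of-state pool 92/96 = 95.8%, the in-state pool 55/61 = 90.2% → the out-of-state pool
Engineering: the out-of-state pool 41/110 = 37.3%, the in-state pool 26/106 = 24.5% → the out-of-state pool
Humanities: the out-of-state pool 54/80 = 67.5%, the in-state pool 81/133 = 60.9% → the out-of-state pool
Overall: the out-of-state pool 252/388 = 64.9%, the in-state pool 207/384 = 53.9% → the out-of-state pool
The out-of-state pool wins overall and in every department group — no reversal.

Yes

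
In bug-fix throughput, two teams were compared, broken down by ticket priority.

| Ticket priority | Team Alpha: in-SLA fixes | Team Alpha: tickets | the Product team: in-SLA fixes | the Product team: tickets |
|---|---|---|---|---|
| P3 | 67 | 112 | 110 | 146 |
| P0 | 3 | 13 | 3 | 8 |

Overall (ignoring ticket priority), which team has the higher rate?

the Product team

P3: Team Alpha 67/112 = 59.8%, the Product team 110/146 = 75.3% → the Product team
P0: Team Alpha 3/13 = 23.1%, the Product team 3/8 = 37.5% → the Product team
Overall: Team Alpha 70/125 = 56.0%, the Product team 113/154 = 73.4% → the Product team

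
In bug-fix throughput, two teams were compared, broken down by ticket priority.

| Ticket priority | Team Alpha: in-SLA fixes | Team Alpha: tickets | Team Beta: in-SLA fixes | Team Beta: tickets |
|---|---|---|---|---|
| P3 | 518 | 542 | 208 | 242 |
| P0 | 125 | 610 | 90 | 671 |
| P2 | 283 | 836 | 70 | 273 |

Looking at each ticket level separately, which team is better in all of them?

Team Alpha

P3: Team Alpha 518/542 = 95.6%, Team Beta 208/242 = 86.0% → Team Alpha
P0: Team Alpha 125/610 = 20.5%, Team Beta 90/671 = 13.4% → Team Alpha
P2: Team Alpha 283/836 = 33.9%, Team Beta 70/273 = 25.6% → Team Alpha
Team Alpha has the higher rate in all 3 groups.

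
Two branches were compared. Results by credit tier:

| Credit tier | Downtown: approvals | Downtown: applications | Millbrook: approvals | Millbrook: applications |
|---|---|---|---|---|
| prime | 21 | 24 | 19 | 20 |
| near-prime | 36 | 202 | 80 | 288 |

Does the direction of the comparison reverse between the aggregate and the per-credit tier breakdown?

No

Prime: Downtown 21/24 = 87.5%, Millbrook 19/20 = 95.0% → Millbrook
Near-prime: Downtown 36/202 = 17.8%, Millbrook 80/288 = 27.8% → Millbrook
Overall: Downtown 57/226 = 25.2%, Millbrook 99/308 = 32.1% → Millbrook
Millbrook wins overall and in every credit group — no reversal.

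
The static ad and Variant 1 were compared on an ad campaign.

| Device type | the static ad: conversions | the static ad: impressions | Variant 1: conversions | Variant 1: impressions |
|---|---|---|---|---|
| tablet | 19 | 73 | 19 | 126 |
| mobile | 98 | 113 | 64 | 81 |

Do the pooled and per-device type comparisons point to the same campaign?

Tablet: the static ad 19/73 = 26.0%, Variant 1 19/126 = 15.1% → the static ad
Mobile: the static ad 98/113 = 86.7%, Variant 1 64/81 = 79.0% → the static ad
Overall: the static ad 117/186 = 62.9%, Variant 1 83/207 = 40.1% → the static ad
The static ad wins overall and in every device group — no reversal.

Yes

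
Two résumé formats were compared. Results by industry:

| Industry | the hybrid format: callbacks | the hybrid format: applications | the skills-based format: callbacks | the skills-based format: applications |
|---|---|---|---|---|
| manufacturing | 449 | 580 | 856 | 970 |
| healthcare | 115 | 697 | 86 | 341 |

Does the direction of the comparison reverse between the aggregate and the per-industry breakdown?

No

Manufacturing: the hybrid format 449/580 = 77.4%, the skills-based format 856/970 = 88.2% → the skills-based format
Healthcare: the hybrid format 115/697 = 16.5%, the skills-based format 86/341 = 25.2% → the skills-based format
Overall: the hybrid format 564/1277 = 44.2%, the skills-based format 942/1311 = 71.9% → the skills-based format
The skills-based format wins overall and in every industry group — no reversal.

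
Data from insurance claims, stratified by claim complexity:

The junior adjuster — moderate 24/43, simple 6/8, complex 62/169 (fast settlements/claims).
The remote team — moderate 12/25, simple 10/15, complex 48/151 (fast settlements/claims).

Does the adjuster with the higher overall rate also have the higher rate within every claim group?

Moderate: the junior adjuster 24/43 = 55.8%, the remote team 12/25 = 48.0% → the junior adjuster
Simple: the junior adjuster 6/8 = 75.0%, the remote team 10/15 = 66.7% → the junior adjuster
Complex: the junior adjuster 62/169 = 36.7%, the remote team 48/151 = 31.8% → the junior adjuster
Overall: the junior adjuster 92/220 = 41.8%, the remote team 70/191 = 36.6% → the junior adjuster
The junior adjuster wins overall and in every claim group — no reversal.

Yes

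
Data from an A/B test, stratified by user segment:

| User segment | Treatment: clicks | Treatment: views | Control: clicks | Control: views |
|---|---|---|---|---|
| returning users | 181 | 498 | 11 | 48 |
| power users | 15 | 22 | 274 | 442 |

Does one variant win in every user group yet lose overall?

Returning users: Treatment 181/498 = 36.3%, Control 11/48 = 22.9% → Treatment
Power users: Treatment 15/22 = 68.2%, Control 274/442 = 62.0% → Treatment
Overall: Treatment 196/520 = 37.7%, Control 285/490 = 58.2% → Control
Treatment wins each user group but Control wins overall — the comparison reverses. Treatment's views skew toward returning users, which has a lower base rate.

Yes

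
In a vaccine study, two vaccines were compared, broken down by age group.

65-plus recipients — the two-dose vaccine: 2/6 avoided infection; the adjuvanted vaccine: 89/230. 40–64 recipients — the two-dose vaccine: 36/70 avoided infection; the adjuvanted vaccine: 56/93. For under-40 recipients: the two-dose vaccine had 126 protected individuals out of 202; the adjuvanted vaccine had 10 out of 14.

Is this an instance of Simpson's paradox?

Yes

65-plus: the two-dose vaccine 2/6 = 33.3%, the adjuvanted vaccine 89/230 = 38.7% → the adjuvanted vaccine
40–64: the two-dose vaccine 36/70 = 51.4%, the adjuvanted vaccine 56/93 = 60.2% → the adjuvanted vaccine
Under-40: the two-dose vaccine 126/202 = 62.4%, the adjuvanted vaccine 10/14 = 71.4% → the adjuvanted vaccine
Overall: the two-dose vaccine 164/278 = 59.0%, the adjuvanted vaccine 155/337 = 46.0% → the two-dose vaccine
The adjuvanted vaccine wins each age group but the two-dose vaccine wins overall — the comparison reverses. The adjuvanted vaccine's recipients skew toward 65-plus, which has a lower base rate.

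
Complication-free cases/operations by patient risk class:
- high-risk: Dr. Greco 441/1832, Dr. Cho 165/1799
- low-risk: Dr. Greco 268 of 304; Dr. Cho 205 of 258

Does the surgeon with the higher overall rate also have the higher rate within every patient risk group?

High-risk: Dr. Greco 441/1832 = 24.1%, Dr. Cho 165/1799 = 9.2% → Dr. Greco
Low-risk: Dr. Greco 268/304 = 88.2%, Dr. Cho 205/258 = 79.5% → Dr. Greco
Overall: Dr. Greco 709/2136 = 33.2%, Dr. Cho 370/2057 = 18.0% → Dr. Greco
Dr. Greco wins overall and in every patient risk group — no reversal.

Yes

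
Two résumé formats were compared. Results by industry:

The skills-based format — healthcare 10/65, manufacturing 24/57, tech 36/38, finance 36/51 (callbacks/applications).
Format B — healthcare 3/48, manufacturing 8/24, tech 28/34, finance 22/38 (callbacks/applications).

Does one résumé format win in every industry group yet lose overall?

No

Healthcare: the skills-based format 10/65 = 15.4%, Format B 3/48 = 6.2% → the skills-based format
Manufacturing: the skills-based format 24/57 = 42.1%, Format B 8/24 = 33.3% → the skills-based format
Tech: the skills-based format 36/38 = 94.7%, Format B 28/34 = 82.4% → the skills-based format
Finance: the skills-based format 36/51 = 70.6%, Format B 22/38 = 57.9% → the skills-based format
Overall: the skills-based format 106/211 = 50.2%, Format B 61/144 = 42.4% → the skills-based format
The skills-based format wins overall and in every industry group — no reversal.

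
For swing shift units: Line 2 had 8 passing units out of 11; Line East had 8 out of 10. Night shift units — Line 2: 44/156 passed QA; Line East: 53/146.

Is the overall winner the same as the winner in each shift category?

Yes

Swing shift: Line 2 8/11 = 72.7%, Line East 8/10 = 80.0% → Line East
Night shift: Line 2 44/156 = 28.2%, Line East 53/146 = 36.3% → Line East
Overall: Line 2 52/167 = 31.1%, Line East 61/156 = 39.1% → Line East
Line East wins overall and in every shift group — no reversal.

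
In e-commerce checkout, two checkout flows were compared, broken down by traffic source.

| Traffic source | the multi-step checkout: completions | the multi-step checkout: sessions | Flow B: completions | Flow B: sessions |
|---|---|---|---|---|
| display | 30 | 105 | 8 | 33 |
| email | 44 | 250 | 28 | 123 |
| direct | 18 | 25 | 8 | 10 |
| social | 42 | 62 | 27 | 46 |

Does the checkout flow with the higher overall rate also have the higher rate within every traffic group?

No

Display: the multi-step checkout 30/105 = 28.6%, Flow B 8/33 = 24.2% → the multi-step checkout
Email: the multi-step checkout 44/250 = 17.6%, Flow B 28/123 = 22.8% → Flow B
Direct: the multi-step checkout 18/25 = 72.0%, Flow B 8/10 = 80.0% → Flow B
Social: the multi-step checkout 42/62 = 67.7%, Flow B 27/46 = 58.7% → the multi-step checkout
Overall: the multi-step checkout 134/442 = 30.3%, Flow B 71/212 = 33.5% → Flow B
Neither sweeps: the multi-step checkout wins 2 of 4 groups, Flow B wins 2. Flow B wins overall but not every group — no Simpson reversal.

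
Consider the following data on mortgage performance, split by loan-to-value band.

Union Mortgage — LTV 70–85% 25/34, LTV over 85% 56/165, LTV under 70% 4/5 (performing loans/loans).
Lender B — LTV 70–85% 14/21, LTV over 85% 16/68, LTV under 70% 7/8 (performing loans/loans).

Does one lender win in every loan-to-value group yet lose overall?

No

LTV 70–85%: Union Mortgage 25/34 = 73.5%, Lender B 14/21 = 66.7% → Union Mortgage
LTV over 85%: Union Mortgage 56/165 = 33.9%, Lender B 16/68 = 23.5% → Union Mortgage
LTV under 70%: Union Mortgage 4/5 = 80.0%, Lender B 7/8 = 87.5% → Lender B
Overall: Union Mortgage 85/204 = 41.7%, Lender B 37/97 = 38.1% → Union Mortgage
Neither sweeps: Union Mortgage wins 2 of 3 groups, Lender B wins 1. Union Mortgage wins overall but not every group — no Simpson reversal.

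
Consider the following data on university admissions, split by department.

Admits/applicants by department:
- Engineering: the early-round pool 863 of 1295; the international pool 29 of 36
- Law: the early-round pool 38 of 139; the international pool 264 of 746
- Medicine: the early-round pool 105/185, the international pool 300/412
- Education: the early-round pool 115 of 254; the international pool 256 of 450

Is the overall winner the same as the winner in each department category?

Engineering: the early-round pool 863/1295 = 66.6%, the international pool 29/36 = 80.6% → the international pool
Law: the early-round pool 38/139 = 27.3%, the international pool 264/746 = 35.4% → the international pool
Medicine: the early-round pool 105/185 = 56.8%, the international pool 300/412 = 72.8% → the international pool
Education: the early-round pool 115/254 = 45.3%, the international pool 256/450 = 56.9% → the international pool
Overall: the early-round pool 1121/1873 = 59.9%, the international pool 849/1644 = 51.6% → the early-round pool
The international pool wins each department group but the early-round pool wins overall — the comparison reverses. The international pool's applicants skew toward Law, which has a lower base rate.

No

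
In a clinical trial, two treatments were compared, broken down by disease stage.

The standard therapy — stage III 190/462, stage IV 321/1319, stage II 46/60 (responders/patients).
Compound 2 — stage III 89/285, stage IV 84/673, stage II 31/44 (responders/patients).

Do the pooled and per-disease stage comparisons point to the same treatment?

Yes

Stage III: the standard therapy 190/462 = 41.1%, Compound 2 89/285 = 31.2% → the standard therapy
Stage IV: the standard therapy 321/1319 = 24.3%, Compound 2 84/673 = 12.5% → the standard therapy
Stage II: the standard therapy 46/60 = 76.7%, Compound 2 31/44 = 70.5% → the standard therapy
Overall: the standard therapy 557/1841 = 30.3%, Compound 2 204/1002 = 20.4% → the standard therapy
The standard therapy wins overall and in every disease group — no reversal.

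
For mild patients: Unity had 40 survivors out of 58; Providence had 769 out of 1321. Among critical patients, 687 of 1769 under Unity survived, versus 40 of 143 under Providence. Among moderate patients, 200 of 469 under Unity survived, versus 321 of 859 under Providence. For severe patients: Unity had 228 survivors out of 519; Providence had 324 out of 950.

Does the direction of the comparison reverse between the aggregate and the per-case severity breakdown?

Mild: Unity 40/58 = 69.0%, Providence 769/1321 = 58.2% → Unity
Critical: Unity 687/1769 = 38.8%, Providence 40/143 = 28.0% → Unity
Moderate: Unity 200/469 = 42.6%, Providence 321/859 = 37.4% → Unity
Severe: Unity 228/519 = 43.9%, Providence 324/950 = 34.1% → Unity
Overall: Unity 1155/2815 = 41.0%, Providence 1454/3273 = 44.4% → Providence
Unity wins each case group but Providence wins overall — the comparison reverses. Unity's patients skew toward critical, which has a lower base rate.

Yes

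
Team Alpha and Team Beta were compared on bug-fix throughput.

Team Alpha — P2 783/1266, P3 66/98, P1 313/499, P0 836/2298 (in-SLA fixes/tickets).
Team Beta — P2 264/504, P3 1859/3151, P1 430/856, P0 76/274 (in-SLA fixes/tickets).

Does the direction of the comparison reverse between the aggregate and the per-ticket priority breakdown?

Yes

P2: Team Alpha 783/1266 = 61.8%, Team Beta 264/504 = 52.4% → Team Alpha
P3: Team Alpha 66/98 = 67.3%, Team Beta 1859/3151 = 59.0% → Team Alpha
P1: Team Alpha 313/499 = 62.7%, Team Beta 430/856 = 50.2% → Team Alpha
P0: Team Alpha 836/2298 = 36.4%, Team Beta 76/274 = 27.7% → Team Alpha
Overall: Team Alpha 1998/4161 = 48.0%, Team Beta 2629/4785 = 54.9% → Team Beta
Team Alpha wins each ticket group but Team Beta wins overall — the comparison reverses. Team Alpha's tickets skew toward P0, which has a lower base rate.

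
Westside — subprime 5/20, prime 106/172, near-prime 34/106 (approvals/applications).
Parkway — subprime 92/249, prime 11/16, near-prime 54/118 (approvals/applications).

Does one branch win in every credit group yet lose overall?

Subprime: Westside 5/20 = 25.0%, Parkway 92/249 = 36.9% → Parkway
Prime: Westside 106/172 = 61.6%, Parkway 11/16 = 68.8% → Parkway
Near-prime: Westside 34/106 = 32.1%, Parkway 54/118 = 45.8% → Parkway
Overall: Westside 145/298 = 48.7%, Parkway 157/383 = 41.0% → Westside
Parkway wins each credit group but Westside wins overall — the comparison reverses. Parkway's applications skew toward subprime, which has a lower base rate.

Yes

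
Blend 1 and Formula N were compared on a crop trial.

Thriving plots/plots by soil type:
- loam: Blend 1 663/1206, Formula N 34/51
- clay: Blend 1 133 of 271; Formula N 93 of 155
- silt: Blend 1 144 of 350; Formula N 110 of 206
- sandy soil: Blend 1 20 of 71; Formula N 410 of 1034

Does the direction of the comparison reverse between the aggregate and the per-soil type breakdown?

Yes

Loam: Blend 1 663/1206 = 55.0%, Formula N 34/51 = 66.7% → Formula N
Clay: Blend 1 133/271 = 49.1%, Formula N 93/155 = 60.0% → Formula N
Silt: Blend 1 144/350 = 41.1%, Formula N 110/206 = 53.4% → Formula N
Sandy soil: Blend 1 20/71 = 28.2%, Formula N 410/1034 = 39.7% → Formula N
Overall: Blend 1 960/1898 = 50.6%, Formula N 647/1446 = 44.7% → Blend 1
Formula N wins each soil group but Blend 1 wins overall — the comparison reverses. Formula N's plots skew toward sandy soil, which has a lower base rate.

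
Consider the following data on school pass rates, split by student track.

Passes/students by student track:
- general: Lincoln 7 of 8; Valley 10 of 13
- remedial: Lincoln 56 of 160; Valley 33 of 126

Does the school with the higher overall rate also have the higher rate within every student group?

Yes

General: Lincoln 7/8 = 87.5%, Valley 10/13 = 76.9% → Lincoln
Remedial: Lincoln 56/160 = 35.0%, Valley 33/126 = 26.2% → Lincoln
Overall: Lincoln 63/168 = 37.5%, Valley 43/139 = 30.9% → Lincoln
Lincoln wins overall and in every student group — no reversal.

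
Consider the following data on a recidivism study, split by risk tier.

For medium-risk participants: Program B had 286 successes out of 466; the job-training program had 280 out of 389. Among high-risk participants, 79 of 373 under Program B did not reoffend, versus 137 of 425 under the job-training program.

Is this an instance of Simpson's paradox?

No

Medium-risk: Program B 286/466 = 61.4%, the job-training program 280/389 = 72.0% → the job-training program
High-risk: Program B 79/373 = 21.2%, the job-training program 137/425 = 32.2% → the job-training program
Overall: Program B 365/839 = 43.5%, the job-training program 417/814 = 51.2% → the job-training program
The job-training program wins overall and in every risk group — no reversal.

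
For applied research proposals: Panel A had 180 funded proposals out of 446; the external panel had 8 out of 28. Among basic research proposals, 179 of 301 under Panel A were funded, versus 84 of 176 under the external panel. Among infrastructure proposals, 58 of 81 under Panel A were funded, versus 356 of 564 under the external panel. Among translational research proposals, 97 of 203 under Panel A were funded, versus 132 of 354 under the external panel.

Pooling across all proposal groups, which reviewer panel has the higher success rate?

the external panel

Applied research: Panel A 180/446 = 40.4%, the external panel 8/28 = 28.6% → Panel A
Basic research: Panel A 179/301 = 59.5%, the external panel 84/176 = 47.7% → Panel A
Infrastructure: Panel A 58/81 = 71.6%, the external panel 356/564 = 63.1% → Panel A
Translational research: Panel A 97/203 = 47.8%, the external panel 132/354 = 37.3% → Panel A
Overall: Panel A 514/1031 = 49.9%, the external panel 580/1122 = 51.7% → the external panel
(Panel A wins every proposal group but the external panel wins overall — Panel A's proposals skew toward the low-rate applied research group.)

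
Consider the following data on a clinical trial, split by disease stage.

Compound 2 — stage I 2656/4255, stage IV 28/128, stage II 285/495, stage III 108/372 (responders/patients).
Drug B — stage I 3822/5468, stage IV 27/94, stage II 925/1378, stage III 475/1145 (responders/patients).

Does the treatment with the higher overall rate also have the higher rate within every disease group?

Yes

Stage I: Compound 2 2656/4255 = 62.4%, Drug B 3822/5468 = 69.9% → Drug B
Stage IV: Compound 2 28/128 = 21.9%, Drug B 27/94 = 28.7% → Drug B
Stage II: Compound 2 285/495 = 57.6%, Drug B 925/1378 = 67.1% → Drug B
Stage III: Compound 2 108/372 = 29.0%, Drug B 475/1145 = 41.5% → Drug B
Overall: Compound 2 3077/5250 = 58.6%, Drug B 5249/8085 = 64.9% → Drug B
Drug B wins overall and in every disease group — no reversal.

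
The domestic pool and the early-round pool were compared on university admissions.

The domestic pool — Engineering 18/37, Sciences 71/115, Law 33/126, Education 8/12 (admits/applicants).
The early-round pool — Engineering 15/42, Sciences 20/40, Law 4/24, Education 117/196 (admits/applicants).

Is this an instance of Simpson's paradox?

Engineering: the domestic pool 18/37 = 48.6%, the early-round pool 15/42 = 35.7% → the domestic pool
Sciences: the domestic pool 71/115 = 61.7%, the early-round pool 20/40 = 50.0% → the domestic pool
Law: the domestic pool 33/126 = 26.2%, the early-round pool 4/24 = 16.7% → the domestic pool
Education: the domestic pool 8/12 = 66.7%, the early-round pool 117/196 = 59.7% → the domestic pool
Overall: the domestic pool 130/290 = 44.8%, the early-round pool 156/302 = 51.7% → the early-round pool
The domestic pool wins each department group but the early-round pool wins overall — the comparison reverses. The domestic pool's applicants skew toward Law, which has a lower base rate.

Yes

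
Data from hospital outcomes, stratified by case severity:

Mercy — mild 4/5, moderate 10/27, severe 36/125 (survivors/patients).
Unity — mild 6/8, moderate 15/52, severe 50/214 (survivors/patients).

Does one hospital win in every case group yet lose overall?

Mild: Mercy 4/5 = 80.0%, Unity 6/8 = 75.0% → Mercy
Moderate: Mercy 10/27 = 37.0%, Unity 15/52 = 28.8% → Mercy
Severe: Mercy 36/125 = 28.8%, Unity 50/214 = 23.4% → Mercy
Overall: Mercy 50/157 = 31.8%, Unity 71/274 = 25.9% → Mercy
Mercy wins overall and in every case group — no reversal.

No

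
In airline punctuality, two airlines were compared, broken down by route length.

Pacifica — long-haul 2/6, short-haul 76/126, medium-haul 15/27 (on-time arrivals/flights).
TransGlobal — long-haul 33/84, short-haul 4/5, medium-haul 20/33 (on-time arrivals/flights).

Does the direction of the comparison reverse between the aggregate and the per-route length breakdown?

Yes

Long-haul: Pacifica 2/6 = 33.3%, TransGlobal 33/84 = 39.3% → TransGlobal
Short-haul: Pacifica 76/126 = 60.3%, TransGlobal 4/5 = 80.0% → TransGlobal
Medium-haul: Pacifica 15/27 = 55.6%, TransGlobal 20/33 = 60.6% → TransGlobal
Overall: Pacifica 93/159 = 58.5%, TransGlobal 57/122 = 46.7% → Pacifica
TransGlobal wins each route group but Pacifica wins overall — the comparison reverses. TransGlobal's flights skew toward long-haul, which has a lower base rate.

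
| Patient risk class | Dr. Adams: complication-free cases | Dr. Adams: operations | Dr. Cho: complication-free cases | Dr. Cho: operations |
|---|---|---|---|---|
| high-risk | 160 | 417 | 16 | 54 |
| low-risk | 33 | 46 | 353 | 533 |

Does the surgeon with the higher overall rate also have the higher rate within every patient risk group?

No

High-risk: Dr. Adams 160/417 = 38.4%, Dr. Cho 16/54 = 29.6% → Dr. Adams
Low-risk: Dr. Adams 33/46 = 71.7%, Dr. Cho 353/533 = 66.2% → Dr. Adams
Overall: Dr. Adams 193/463 = 41.7%, Dr. Cho 369/587 = 62.9% → Dr. Cho
Dr. Adams wins each patient risk group but Dr. Cho wins overall — the comparison reverses. Dr. Adams's operations skew toward high-risk, which has a lower base rate.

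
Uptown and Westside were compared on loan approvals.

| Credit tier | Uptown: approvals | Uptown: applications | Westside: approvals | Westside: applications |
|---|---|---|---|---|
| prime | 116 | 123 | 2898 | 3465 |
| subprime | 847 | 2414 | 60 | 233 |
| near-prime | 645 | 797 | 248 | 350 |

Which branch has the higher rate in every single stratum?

Uptown

Prime: Uptown 116/123 = 94.3%, Westside 2898/3465 = 83.6% → Uptown
Subprime: Uptown 847/2414 = 35.1%, Westside 60/233 = 25.8% → Uptown
Near-prime: Uptown 645/797 = 80.9%, Westside 248/350 = 70.9% → Uptown
Uptown has the higher rate in all 3 groups.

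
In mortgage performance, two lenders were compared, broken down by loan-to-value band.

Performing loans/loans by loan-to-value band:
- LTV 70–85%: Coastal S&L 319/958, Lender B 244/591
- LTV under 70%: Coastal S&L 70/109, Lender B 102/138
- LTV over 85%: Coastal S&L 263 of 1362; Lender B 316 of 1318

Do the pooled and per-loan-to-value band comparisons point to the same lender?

Yes

LTV 70–85%: Coastal S&L 319/958 = 33.3%, Lender B 244/591 = 41.3% → Lender B
LTV under 70%: Coastal S&L 70/109 = 64.2%, Lender B 102/138 = 73.9% → Lender B
LTV over 85%: Coastal S&L 263/1362 = 19.3%, Lender B 316/1318 = 24.0% → Lender B
Overall: Coastal S&L 652/2429 = 26.8%, Lender B 662/2047 = 32.3% → Lender B
Lender B wins overall and in every loan-to-value group — no reversal.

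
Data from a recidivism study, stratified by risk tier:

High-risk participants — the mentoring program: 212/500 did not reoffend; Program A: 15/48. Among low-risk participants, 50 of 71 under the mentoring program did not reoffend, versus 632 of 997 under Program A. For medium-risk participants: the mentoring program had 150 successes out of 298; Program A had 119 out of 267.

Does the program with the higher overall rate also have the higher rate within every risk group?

No

High-risk: the mentoring program 212/500 = 42.4%, Program A 15/48 = 31.2% → the mentoring program
Low-risk: the mentoring program 50/71 = 70.4%, Program A 632/997 = 63.4% → the mentoring program
Medium-risk: the mentoring program 150/298 = 50.3%, Program A 119/267 = 44.6% → the mentoring program
Overall: the mentoring program 412/869 = 47.4%, Program A 766/1312 = 58.4% → Program A
The mentoring program wins each risk group but Program A wins overall — the comparison reverses. The mentoring program's participants skew toward high-risk, which has a lower base rate.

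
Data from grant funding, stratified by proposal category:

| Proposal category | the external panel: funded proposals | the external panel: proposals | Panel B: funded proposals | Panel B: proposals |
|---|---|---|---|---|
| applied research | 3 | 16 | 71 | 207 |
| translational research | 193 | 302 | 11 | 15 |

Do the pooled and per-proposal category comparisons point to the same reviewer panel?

No

Applied research: the external panel 3/16 = 18.8%, Panel B 71/207 = 34.3% → Panel B
Translational research: the external panel 193/302 = 63.9%, Panel B 11/15 = 73.3% → Panel B
Overall: the external panel 196/318 = 61.6%, Panel B 82/222 = 36.9% → the external panel
Panel B wins each proposal group but the external panel wins overall — the comparison reverses. Panel B's proposals skew toward applied research, which has a lower base rate.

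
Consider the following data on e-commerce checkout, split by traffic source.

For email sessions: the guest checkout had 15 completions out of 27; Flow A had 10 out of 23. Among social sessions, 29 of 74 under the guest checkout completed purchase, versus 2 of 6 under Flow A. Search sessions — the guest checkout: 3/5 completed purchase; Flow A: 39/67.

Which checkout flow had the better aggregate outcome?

Email: the guest checkout 15/27 = 55.6%, Flow A 10/23 = 43.5% → the guest checkout
Social: the guest checkout 29/74 = 39.2%, Flow A 2/6 = 33.3% → the guest checkout
Search: the guest checkout 3/5 = 60.0%, Flow A 39/67 = 58.2% → the guest checkout
Overall: the guest checkout 47/106 = 44.3%, Flow A 51/96 = 53.1% → Flow A
(The guest checkout wins every traffic group but Flow A wins overall — the guest checkout's sessions skew toward the low-rate social group.)

Flow A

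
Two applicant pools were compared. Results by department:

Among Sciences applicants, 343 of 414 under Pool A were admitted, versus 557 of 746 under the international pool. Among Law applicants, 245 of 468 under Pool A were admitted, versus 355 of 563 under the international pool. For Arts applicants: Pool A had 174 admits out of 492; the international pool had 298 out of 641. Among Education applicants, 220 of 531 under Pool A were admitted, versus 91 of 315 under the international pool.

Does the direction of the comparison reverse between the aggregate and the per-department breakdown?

Sciences: Pool A 343/414 = 82.9%, the international pool 557/746 = 74.7% → Pool A
Law: Pool A 245/468 = 52.4%, the international pool 355/563 = 63.1% → the international pool
Arts: Pool A 174/492 = 35.4%, the international pool 298/641 = 46.5% → the international pool
Education: Pool A 220/531 = 41.4%, the international pool 91/315 = 28.9% → Pool A
Overall: Pool A 982/1905 = 51.5%, the international pool 1301/2265 = 57.4% → the international pool
Neither sweeps: Pool A wins 2 of 4 groups, the international pool wins 2. The international pool wins overall but not every group — no Simpson reversal.

No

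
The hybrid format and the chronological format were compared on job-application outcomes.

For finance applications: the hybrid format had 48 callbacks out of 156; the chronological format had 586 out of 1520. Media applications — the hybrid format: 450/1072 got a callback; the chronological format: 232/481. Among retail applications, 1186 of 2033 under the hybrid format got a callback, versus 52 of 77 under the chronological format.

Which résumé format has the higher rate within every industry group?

Finance: the hybrid format 48/156 = 30.8%, the chronological format 586/1520 = 38.6% → the chronological format
Media: the hybrid format 450/1072 = 42.0%, the chronological format 232/481 = 48.2% → the chronological format
Retail: the hybrid format 1186/2033 = 58.3%, the chronological format 52/77 = 67.5% → the chronological format
The chronological format has the higher rate in all 3 groups.

the chronological format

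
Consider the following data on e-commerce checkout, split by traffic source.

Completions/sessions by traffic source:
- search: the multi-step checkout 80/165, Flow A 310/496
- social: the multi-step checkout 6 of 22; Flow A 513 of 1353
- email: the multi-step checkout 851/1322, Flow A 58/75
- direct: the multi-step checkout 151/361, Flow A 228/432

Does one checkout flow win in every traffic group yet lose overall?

Yes

Search: the multi-step checkout 80/165 = 48.5%, Flow A 310/496 = 62.5% → Flow A
Social: the multi-step checkout 6/22 = 27.3%, Flow A 513/1353 = 37.9% → Flow A
Email: the multi-step checkout 851/1322 = 64.4%, Flow A 58/75 = 77.3% → Flow A
Direct: the multi-step checkout 151/361 = 41.8%, Flow A 228/432 = 52.8% → Flow A
Overall: the multi-step checkout 1088/1870 = 58.2%, Flow A 1109/2356 = 47.1% → the multi-step checkout
Flow A wins each traffic group but the multi-step checkout wins overall — the comparison reverses. Flow A's sessions skew toward social, which has a lower base rate.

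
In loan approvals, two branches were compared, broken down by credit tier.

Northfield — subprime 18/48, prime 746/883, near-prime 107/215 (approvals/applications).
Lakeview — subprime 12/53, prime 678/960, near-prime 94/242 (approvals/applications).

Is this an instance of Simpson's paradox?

Subprime: Northfield 18/48 = 37.5%, Lakeview 12/53 = 22.6% → Northfield
Prime: Northfield 746/883 = 84.5%, Lakeview 678/960 = 70.6% → Northfield
Near-prime: Northfield 107/215 = 49.8%, Lakeview 94/242 = 38.8% → Northfield
Overall: Northfield 871/1146 = 76.0%, Lakeview 784/1255 = 62.5% → Northfield
Northfield wins overall and in every credit group — no reversal.

No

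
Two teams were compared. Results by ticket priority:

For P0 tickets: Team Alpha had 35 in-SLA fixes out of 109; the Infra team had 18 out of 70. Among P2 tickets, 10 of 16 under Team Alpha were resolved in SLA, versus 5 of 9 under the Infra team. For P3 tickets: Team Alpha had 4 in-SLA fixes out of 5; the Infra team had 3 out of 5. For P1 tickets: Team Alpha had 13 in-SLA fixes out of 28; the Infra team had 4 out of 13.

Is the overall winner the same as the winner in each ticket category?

P0: Team Alpha 35/109 = 32.1%, the Infra team 18/70 = 25.7% → Team Alpha
P2: Team Alpha 10/16 = 62.5%, the Infra team 5/9 = 55.6% → Team Alpha
P3: Team Alpha 4/5 = 80.0%, the Infra team 3/5 = 60.0% → Team Alpha
P1: Team Alpha 13/28 = 46.4%, the Infra team 4/13 = 30.8% → Team Alpha
Overall: Team Alpha 62/158 = 39.2%, the Infra team 30/97 = 30.9% → Team Alpha
Team Alpha wins overall and in every ticket group — no reversal.

Yes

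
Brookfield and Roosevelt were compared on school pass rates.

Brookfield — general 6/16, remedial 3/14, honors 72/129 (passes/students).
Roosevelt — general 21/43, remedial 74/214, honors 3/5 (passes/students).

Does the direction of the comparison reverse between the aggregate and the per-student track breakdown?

Yes

General: Brookfield 6/16 = 37.5%, Roosevelt 21/43 = 48.8% → Roosevelt
Remedial: Brookfield 3/14 = 21.4%, Roosevelt 74/214 = 34.6% → Roosevelt
Honors: Brookfield 72/129 = 55.8%, Roosevelt 3/5 = 60.0% → Roosevelt
Overall: Brookfield 81/159 = 50.9%, Roosevelt 98/262 = 37.4% → Brookfield
Roosevelt wins each student group but Brookfield wins overall — the comparison reverses. Roosevelt's students skew toward remedial, which has a lower base rate.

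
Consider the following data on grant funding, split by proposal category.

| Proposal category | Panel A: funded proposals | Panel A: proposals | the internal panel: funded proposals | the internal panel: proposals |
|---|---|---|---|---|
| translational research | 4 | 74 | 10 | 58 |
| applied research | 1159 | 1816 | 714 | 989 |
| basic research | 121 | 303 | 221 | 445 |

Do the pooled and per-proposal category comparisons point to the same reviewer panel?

Yes

Translational research: Panel A 4/74 = 5.4%, the internal panel 10/58 = 17.2% → the internal panel
Applied research: Panel A 1159/1816 = 63.8%, the internal panel 714/989 = 72.2% → the internal panel
Basic research: Panel A 121/303 = 39.9%, the internal panel 221/445 = 49.7% → the internal panel
Overall: Panel A 1284/2193 = 58.5%, the internal panel 945/1492 = 63.3% → the internal panel
The internal panel wins overall and in every proposal group — no reversal.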